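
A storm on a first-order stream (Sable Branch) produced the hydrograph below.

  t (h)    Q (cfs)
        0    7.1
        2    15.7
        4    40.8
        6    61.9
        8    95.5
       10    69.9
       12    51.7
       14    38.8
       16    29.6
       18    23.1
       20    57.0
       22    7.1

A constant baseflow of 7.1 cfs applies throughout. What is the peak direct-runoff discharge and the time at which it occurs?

Subtracting baseflow gives direct-runoff ordinates: 0.0, 8.6, 33.7, 54.8, 88.4, 62.8, 44.6, 31.7, 22.5, 16.0, 49.9, 0.0 cfs.
The maximum is 88.4 cfs, occurring at the reading for t = 8 h.

Q_p = 88.4 cfs at t = 8 h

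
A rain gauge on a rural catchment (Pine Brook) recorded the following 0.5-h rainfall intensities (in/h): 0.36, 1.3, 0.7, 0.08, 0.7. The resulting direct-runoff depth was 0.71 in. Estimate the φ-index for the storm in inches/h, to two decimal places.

φ ≈ 0.43 in/h

Only the 3 blocks with intensity above φ contribute runoff: 1.3, 0.7, 0.7 in/h.
Σ(I−φ)·Δt = d  ⇒  (1.3+0.7+0.7 − 3φ)·0.5 = 0.71
φ = (2.700 − 0.71/0.5) / 3 = 0.43 in/h.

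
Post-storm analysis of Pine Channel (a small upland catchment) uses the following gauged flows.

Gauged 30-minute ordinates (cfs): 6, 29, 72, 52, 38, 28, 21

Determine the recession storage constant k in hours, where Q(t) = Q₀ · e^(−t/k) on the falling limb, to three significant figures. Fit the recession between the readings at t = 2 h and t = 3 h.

k ≈ 1.69 h

On the falling limb, Q drops from 38 to 21 cfs between t = 2 h and t = 3 h (Δt = 1 h).
k = −Δt / ln(Q₂/Q₁) = −1 / ln(21/38) = 1.69 h.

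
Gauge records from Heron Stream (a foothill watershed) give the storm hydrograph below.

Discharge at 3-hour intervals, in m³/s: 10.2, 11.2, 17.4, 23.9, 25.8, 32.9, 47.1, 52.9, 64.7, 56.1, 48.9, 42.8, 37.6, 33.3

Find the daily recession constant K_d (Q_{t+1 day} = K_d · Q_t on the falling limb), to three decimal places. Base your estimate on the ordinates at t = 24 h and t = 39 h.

K_d ≈ 0.346

Between t = 24 h and t = 39 h the flow falls from 64.7 to 33.3 m³/s over 5×3 h = 15 h.
Per-interval ratio K = (33.3/64.7)^(1/5) = 0.8756; K_d = K^(24/3) = 0.346.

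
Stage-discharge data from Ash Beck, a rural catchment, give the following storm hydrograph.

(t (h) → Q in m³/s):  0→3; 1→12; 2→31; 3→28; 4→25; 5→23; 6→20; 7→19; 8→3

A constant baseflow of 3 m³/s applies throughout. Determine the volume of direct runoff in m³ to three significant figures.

Direct-runoff ordinates (Q − Q_b): 0.0, 9.0, 28.0, 25.0, 22.0, 20.0, 17.0, 16.0, 0.0 m³/s.
ΣQ_DR = 137.0 m³/s.
With Δt = 1 h = 3600 s, V = ΣQ_DR · Δt = 137.0 × 3600 = 4.93 × 10^5 m³.

V ≈ 4.93 × 10^5 m³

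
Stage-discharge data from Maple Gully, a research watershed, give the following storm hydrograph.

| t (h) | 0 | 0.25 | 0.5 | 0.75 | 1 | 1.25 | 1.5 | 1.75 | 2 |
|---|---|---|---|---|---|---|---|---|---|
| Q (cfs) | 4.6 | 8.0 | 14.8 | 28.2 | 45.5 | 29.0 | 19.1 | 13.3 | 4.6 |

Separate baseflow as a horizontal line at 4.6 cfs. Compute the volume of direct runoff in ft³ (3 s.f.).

V ≈ 1.13 × 10^5 ft³

Direct-runoff ordinates (Q − Q_b): 0.0, 3.4, 10.2, 23.6, 40.9, 24.4, 14.5, 8.7, 0.0 cfs.
ΣQ_DR = 125.7 cfs.
With Δt = 0.25 h = 900 s, V = ΣQ_DR · Δt = 125.7 × 900 = 1.13 × 10^5 ft³.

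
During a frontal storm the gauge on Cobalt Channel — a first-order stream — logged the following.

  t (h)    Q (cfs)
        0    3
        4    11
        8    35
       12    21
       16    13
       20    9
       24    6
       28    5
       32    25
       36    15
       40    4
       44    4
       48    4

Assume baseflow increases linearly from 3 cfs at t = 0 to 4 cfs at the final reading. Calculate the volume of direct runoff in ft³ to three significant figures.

V ≈ 1.58 × 10^6 ft³

Direct-runoff ordinates (Q − Q_b): 0.00, 7.92, 31.83, 17.75, 9.67, 5.58, 2.50, 1.42, 21.33, 11.25, 0.17, 0.08, 0.00 cfs.
ΣQ_DR = 109.5 cfs.
With Δt = 4 h = 14400 s, V = ΣQ_DR · Δt = 109.5 × 14400 = 1.58 × 10^6 ft³.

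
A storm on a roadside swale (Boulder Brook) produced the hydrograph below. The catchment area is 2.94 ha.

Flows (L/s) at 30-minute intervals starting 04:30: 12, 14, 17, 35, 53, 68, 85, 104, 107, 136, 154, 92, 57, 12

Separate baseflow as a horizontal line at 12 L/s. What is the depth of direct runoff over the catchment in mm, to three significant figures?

Direct runoff: 0.0, 2.0, 5.0, 23.0, 41.0, 56.0, 73.0, 92.0, 95.0, 124.0, 142.0, 80.0, 45.0, 0.0 L/s; ΣQ_DR = 778.0 L/s.
V = ΣQ_DR · Δt = 778.0 × 1800 s = 1.400 × 10^6 L.
Over A = 2.94 ha, depth = V / A = 47.6 mm.

d ≈ 47.6 mm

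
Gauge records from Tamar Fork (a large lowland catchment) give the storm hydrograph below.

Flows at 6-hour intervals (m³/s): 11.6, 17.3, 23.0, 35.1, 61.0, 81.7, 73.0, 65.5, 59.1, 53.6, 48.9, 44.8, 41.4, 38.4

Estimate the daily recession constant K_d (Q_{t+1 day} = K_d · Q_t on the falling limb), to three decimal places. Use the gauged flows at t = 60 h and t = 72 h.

K_d ≈ 0.717

Between t = 60 h and t = 72 h the flow falls from 48.9 to 41.4 m³/s over 2×6 h = 12 h.
Per-interval ratio K = (41.4/48.9)^(1/2) = 0.9201; K_d = K^(24/6) = 0.717.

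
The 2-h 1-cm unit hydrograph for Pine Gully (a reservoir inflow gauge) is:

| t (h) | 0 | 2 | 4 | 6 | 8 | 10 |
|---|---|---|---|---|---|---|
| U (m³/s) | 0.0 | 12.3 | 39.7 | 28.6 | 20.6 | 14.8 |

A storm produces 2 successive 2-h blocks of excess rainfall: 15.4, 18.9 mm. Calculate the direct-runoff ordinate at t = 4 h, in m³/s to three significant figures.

Q ≈ 84.4 m³/s

By discrete convolution, Q_j = Σ (P_i / 10 mm) · U_{j−i}.
At t = 4 h (j=2): Q = (15.4/10)·39.7 + (18.9/10)·12.3 = 84.4 m³/s.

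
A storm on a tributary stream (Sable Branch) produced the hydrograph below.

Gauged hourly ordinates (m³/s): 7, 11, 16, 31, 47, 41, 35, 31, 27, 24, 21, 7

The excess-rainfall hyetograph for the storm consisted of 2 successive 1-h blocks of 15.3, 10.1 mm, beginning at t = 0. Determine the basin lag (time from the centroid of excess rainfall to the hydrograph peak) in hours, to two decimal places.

Centroid of excess rainfall: t_c = Σ P_i·t̄_i / ΣP_i = 0.8976 h (block centres at 0.5, 1.5 h).
Hydrograph peak occurs at t = 4 h, so basin lag t_L = 4 − 0.8976 = 3.10 h.

t_L ≈ 3.10 h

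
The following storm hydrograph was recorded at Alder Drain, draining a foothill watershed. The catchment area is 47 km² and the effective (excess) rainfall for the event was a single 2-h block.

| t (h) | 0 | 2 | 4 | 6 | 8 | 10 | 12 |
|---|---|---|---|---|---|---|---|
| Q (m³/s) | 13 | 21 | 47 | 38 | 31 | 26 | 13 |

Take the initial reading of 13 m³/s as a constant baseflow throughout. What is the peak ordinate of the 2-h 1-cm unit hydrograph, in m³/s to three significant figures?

Direct runoff: 0.0, 8.0, 34.0, 25.0, 18.0, 13.0, 0.0 m³/s; ΣQ_DR = 98.00 m³/s, peak = 34.0 m³/s.
Runoff depth d = ΣQ_DR·Δt / A = 98.00 × 7200 / (47 km²) = 15.01 mm.
The 1-cm UH is the DRH scaled by (10 mm)/d, so U_p = 34.0 × 10/15.01 = 22.6 m³/s.

U_p ≈ 22.6 m³/s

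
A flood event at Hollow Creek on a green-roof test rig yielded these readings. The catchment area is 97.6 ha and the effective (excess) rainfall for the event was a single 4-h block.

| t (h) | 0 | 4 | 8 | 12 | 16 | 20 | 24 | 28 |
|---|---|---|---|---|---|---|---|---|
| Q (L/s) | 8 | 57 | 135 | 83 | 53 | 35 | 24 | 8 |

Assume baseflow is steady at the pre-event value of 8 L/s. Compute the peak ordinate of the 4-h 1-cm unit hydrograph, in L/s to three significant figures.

U_p ≈ 254 L/s

Direct runoff: 0.0, 49.0, 127.0, 75.0, 45.0, 27.0, 16.0, 0.0 L/s; ΣQ_DR = 339.0 L/s, peak = 127.0 L/s.
Runoff depth d = ΣQ_DR·Δt / A = 339.0 × 14400 / (97.6 ha) = 5.002 mm.
The 1-cm UH is the DRH scaled by (10 mm)/d, so U_p = 127.0 × 10/5.002 = 254 L/s.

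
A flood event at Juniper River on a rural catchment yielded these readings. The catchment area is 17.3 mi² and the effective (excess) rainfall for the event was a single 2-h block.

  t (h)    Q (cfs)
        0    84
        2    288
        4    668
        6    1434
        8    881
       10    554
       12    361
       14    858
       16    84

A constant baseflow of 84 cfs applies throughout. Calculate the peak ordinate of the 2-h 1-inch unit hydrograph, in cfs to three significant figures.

U_p ≈ 1690 cfs

Direct runoff: 0.0, 204.0, 584.0, 1350.0, 797.0, 470.0, 277.0, 774.0, 0.0 cfs; ΣQ_DR = 4456 cfs, peak = 1350.0 cfs.
Runoff depth d = ΣQ_DR·Δt / A = 4456 × 7200 / (17.3 mi²) = 0.7983 in.
The 1-inch UH is the DRH scaled by (1 in)/d, so U_p = 1350.0 × 1/0.7983 = 1690 cfs.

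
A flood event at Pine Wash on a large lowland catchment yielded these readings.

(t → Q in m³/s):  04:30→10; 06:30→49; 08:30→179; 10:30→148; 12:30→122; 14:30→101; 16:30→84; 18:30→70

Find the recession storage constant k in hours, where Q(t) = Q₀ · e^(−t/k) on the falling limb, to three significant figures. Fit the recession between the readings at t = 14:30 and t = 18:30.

On the falling limb, Q drops from 101 to 70 m³/s between t = 14:30 and t = 18:30 (Δt = 4 h).
k = −Δt / ln(Q₂/Q₁) = −4 / ln(70/101) = 10.9 h.

k ≈ 10.9 h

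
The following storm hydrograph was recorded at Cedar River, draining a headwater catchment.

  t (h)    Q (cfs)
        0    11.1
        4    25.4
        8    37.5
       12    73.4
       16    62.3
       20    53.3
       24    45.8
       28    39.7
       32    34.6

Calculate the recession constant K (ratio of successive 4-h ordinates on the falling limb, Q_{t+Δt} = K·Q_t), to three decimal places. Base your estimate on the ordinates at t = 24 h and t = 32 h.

K ≈ 0.869

Using the recession-limb readings at t = 24 h and t = 32 h: Q falls from 45.8 to 34.6 cfs over 2 intervals.
K = (Q₂/Q₁)^(1/2) = (34.6/45.8)^(1/2) = 0.869.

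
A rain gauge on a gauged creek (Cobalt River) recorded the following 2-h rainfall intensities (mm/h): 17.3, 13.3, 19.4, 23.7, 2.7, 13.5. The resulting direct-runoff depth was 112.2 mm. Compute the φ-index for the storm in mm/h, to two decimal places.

φ ≈ 6.22 mm/h

Only the 5 blocks with intensity above φ contribute runoff: 17.3, 13.3, 19.4, 23.7, 13.5 mm/h.
Σ(I−φ)·Δt = d  ⇒  (17.3+13.3+19.4+23.7+13.5 − 5φ)·2 = 112.2
φ = (87.20 − 112.2/2) / 5 = 6.22 mm/h.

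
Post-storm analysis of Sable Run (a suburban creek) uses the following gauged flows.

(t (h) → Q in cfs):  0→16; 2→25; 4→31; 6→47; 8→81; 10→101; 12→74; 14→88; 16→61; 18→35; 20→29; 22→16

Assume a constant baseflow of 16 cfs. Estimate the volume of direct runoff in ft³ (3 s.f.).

V ≈ 2.97 × 10^6 ft³

Direct-runoff ordinates (Q − Q_b): 0.0, 9.0, 15.0, 31.0, 65.0, 85.0, 58.0, 72.0, 45.0, 19.0, 13.0, 0.0 cfs.
ΣQ_DR = 412.0 cfs.
With Δt = 2 h = 7200 s, V = ΣQ_DR · Δt = 412.0 × 7200 = 2.97 × 10^6 ft³.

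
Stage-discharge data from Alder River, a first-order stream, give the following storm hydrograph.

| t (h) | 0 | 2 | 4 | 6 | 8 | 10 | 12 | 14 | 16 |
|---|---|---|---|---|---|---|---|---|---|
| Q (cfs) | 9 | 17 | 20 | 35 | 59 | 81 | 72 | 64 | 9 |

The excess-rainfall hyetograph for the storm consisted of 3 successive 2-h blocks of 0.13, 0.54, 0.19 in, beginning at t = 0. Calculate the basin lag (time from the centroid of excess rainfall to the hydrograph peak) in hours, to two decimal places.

t_L ≈ 6.86 h

Centroid of excess rainfall: t_c = Σ P_i·t̄_i / ΣP_i = 3.1395 h (block centres at 1, 3, 5 h).
Hydrograph peak occurs at t = 10 h, so basin lag t_L = 10 − 3.1395 = 6.86 h.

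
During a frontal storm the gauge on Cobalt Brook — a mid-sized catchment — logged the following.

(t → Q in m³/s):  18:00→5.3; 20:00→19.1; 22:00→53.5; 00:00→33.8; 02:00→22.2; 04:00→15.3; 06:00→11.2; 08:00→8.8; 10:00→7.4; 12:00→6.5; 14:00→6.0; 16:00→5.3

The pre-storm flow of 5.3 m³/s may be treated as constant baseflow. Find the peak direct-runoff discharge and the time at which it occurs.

Q_p = 48.2 m³/s at t = 22:00

Subtracting baseflow gives direct-runoff ordinates: 0.0, 13.8, 48.2, 28.5, 16.9, 10.0, 5.9, 3.5, 2.1, 1.2, 0.7, 0.0 m³/s.
The maximum is 48.2 m³/s, occurring at the reading for t = 22:00.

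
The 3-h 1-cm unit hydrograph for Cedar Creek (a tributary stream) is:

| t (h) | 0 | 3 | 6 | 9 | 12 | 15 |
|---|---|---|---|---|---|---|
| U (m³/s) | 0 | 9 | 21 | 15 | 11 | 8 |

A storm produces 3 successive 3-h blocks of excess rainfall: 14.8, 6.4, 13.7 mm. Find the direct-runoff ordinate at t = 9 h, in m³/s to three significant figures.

Q ≈ 48.0 m³/s

By discrete convolution, Q_j = Σ (P_i / 10 mm) · U_{j−i}.
At t = 9 h (j=3): Q = (14.8/10)·15 + (6.4/10)·21 + (13.7/10)·9 = 48.0 m³/s.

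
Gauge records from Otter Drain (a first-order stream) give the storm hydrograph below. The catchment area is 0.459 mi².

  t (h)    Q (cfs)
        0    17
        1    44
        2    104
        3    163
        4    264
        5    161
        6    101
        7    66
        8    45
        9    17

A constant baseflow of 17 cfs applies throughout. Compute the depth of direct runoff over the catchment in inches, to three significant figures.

d ≈ 2.74 in

Direct runoff: 0.0, 27.0, 87.0, 146.0, 247.0, 144.0, 84.0, 49.0, 28.0, 0.0 cfs; ΣQ_DR = 812.0 cfs.
V = ΣQ_DR · Δt = 812.0 × 3600 s = 2.923 × 10^6 ft³.
Over A = 0.459 mi², depth = V / A = 2.74 in.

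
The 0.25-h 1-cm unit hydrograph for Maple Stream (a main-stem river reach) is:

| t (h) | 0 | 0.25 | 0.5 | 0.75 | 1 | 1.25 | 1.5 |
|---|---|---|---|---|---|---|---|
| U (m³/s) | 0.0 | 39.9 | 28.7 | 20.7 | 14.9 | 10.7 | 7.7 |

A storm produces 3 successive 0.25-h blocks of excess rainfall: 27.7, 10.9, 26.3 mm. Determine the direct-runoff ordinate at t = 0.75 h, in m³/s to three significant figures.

Q ≈ 194 m³/s

By discrete convolution, Q_j = Σ (P_i / 10 mm) · U_{j−i}.
At t = 0.75 h (j=3): Q = (27.7/10)·20.7 + (10.9/10)·28.7 + (26.3/10)·39.9 = 194 m³/s.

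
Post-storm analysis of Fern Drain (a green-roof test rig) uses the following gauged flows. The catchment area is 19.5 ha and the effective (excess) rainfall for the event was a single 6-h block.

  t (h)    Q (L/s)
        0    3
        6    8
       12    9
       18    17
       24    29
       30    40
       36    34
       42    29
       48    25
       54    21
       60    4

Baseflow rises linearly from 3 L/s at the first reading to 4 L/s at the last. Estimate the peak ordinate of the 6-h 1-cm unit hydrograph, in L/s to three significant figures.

Direct runoff: 0.00, 4.90, 5.80, 13.70, 25.60, 36.50, 30.40, 25.30, 21.20, 17.10, 0.00 L/s; ΣQ_DR = 180.5 L/s, peak = 36.50 L/s.
Runoff depth d = ΣQ_DR·Δt / A = 180.5 × 21600 / (19.5 ha) = 19.99 mm.
The 1-cm UH is the DRH scaled by (10 mm)/d, so U_p = 36.50 × 10/19.99 = 18.3 L/s.

U_p ≈ 18.3 L/s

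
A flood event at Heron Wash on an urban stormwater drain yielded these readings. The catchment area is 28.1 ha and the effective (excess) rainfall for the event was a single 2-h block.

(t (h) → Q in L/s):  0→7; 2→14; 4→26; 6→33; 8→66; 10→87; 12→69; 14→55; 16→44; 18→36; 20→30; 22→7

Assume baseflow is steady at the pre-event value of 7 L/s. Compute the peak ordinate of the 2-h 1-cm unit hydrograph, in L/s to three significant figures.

U_p ≈ 80.1 L/s

Direct runoff: 0.0, 7.0, 19.0, 26.0, 59.0, 80.0, 62.0, 48.0, 37.0, 29.0, 23.0, 0.0 L/s; ΣQ_DR = 390.0 L/s, peak = 80.0 L/s.
Runoff depth d = ΣQ_DR·Δt / A = 390.0 × 7200 / (28.1 ha) = 9.993 mm.
The 1-cm UH is the DRH scaled by (10 mm)/d, so U_p = 80.0 × 10/9.993 = 80.1 L/s.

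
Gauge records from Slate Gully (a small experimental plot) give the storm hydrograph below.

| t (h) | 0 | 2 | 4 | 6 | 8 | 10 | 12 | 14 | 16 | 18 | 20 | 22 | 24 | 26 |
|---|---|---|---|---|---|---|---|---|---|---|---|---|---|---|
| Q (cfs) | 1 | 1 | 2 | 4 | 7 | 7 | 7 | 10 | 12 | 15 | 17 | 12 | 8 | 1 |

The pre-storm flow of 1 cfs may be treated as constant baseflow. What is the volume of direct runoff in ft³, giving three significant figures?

V ≈ 6.48 × 10^5 ft³

Direct-runoff ordinates (Q − Q_b): 0.0, 0.0, 1.0, 3.0, 6.0, 6.0, 6.0, 9.0, 11.0, 14.0, 16.0, 11.0, 7.0, 0.0 cfs.
ΣQ_DR = 90.00 cfs.
With Δt = 2 h = 7200 s, V = ΣQ_DR · Δt = 90.00 × 7200 = 6.48 × 10^5 ft³.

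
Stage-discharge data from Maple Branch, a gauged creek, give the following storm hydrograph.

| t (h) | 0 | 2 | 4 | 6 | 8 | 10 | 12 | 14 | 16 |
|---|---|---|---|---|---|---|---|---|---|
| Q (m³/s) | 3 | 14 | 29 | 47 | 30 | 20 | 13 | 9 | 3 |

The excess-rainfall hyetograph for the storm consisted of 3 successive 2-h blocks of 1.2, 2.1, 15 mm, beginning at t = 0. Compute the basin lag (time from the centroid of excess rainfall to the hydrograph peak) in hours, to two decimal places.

t_L ≈ 1.49 h

Centroid of excess rainfall: t_c = Σ P_i·t̄_i / ΣP_i = 4.5082 h (block centres at 1, 3, 5 h).
Hydrograph peak occurs at t = 6 h, so basin lag t_L = 6 − 4.5082 = 1.49 h.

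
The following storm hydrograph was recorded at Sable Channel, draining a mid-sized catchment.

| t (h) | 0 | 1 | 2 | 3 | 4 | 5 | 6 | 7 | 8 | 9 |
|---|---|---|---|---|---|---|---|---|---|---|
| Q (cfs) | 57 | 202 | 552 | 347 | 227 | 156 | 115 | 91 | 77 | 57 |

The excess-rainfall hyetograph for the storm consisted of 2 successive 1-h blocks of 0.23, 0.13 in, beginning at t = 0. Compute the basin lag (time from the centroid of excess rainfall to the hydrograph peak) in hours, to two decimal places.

Centroid of excess rainfall: t_c = Σ P_i·t̄_i / ΣP_i = 0.8611 h (block centres at 0.5, 1.5 h).
Hydrograph peak occurs at t = 2 h, so basin lag t_L = 2 − 0.8611 = 1.14 h.

t_L ≈ 1.14 h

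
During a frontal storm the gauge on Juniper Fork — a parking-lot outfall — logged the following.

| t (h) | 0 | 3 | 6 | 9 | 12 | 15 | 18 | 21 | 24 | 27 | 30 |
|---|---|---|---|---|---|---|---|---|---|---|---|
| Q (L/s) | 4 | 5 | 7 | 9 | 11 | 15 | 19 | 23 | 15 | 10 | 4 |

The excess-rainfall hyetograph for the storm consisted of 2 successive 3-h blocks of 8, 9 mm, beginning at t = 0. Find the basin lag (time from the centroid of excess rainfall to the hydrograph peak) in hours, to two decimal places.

t_L ≈ 17.91 h

Centroid of excess rainfall: t_c = Σ P_i·t̄_i / ΣP_i = 3.0882 h (block centres at 1.5, 4.5 h).
Hydrograph peak occurs at t = 21 h, so basin lag t_L = 21 − 3.0882 = 17.91 h.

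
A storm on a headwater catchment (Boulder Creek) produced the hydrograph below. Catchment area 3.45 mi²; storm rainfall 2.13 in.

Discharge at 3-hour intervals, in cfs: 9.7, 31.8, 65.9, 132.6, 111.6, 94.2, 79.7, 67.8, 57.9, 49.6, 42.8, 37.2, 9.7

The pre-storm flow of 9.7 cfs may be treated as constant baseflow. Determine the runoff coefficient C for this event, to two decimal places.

C ≈ 0.42

ΣQ_DR = 664.4 cfs; V = ΣQ_DR·Δt = 7.176 × 10^6 ft³.
Runoff depth d = V / A = 0.8953 in.
C = d / P = 0.8953 / 2.13 = 0.42.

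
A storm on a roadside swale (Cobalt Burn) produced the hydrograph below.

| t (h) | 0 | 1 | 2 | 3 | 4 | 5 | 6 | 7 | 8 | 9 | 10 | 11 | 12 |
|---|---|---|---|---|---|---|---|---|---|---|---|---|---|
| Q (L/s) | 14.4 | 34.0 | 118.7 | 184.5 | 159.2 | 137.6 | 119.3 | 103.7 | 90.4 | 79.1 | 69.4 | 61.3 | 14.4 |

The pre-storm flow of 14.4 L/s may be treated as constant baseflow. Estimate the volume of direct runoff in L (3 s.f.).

V ≈ 3.60 × 10^6 L

Direct-runoff ordinates (Q − Q_b): 0.0, 19.6, 104.3, 170.1, 144.8, 123.2, 104.9, 89.3, 76.0, 64.7, 55.0, 46.9, 0.0 L/s.
ΣQ_DR = 998.8 L/s.
With Δt = 1 h = 3600 s, V = ΣQ_DR · Δt = 998.8 × 3600 = 3.60 × 10^6 L.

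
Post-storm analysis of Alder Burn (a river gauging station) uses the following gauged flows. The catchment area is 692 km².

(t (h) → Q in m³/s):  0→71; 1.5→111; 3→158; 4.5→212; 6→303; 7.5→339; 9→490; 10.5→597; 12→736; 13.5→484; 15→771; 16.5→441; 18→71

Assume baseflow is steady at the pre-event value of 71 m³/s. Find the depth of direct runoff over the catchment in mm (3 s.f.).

d ≈ 30.1 mm

Direct runoff: 0.0, 40.0, 87.0, 141.0, 232.0, 268.0, 419.0, 526.0, 665.0, 413.0, 700.0, 370.0, 0.0 m³/s; ΣQ_DR = 3861 m³/s.
V = ΣQ_DR · Δt = 3861 × 5400 s = 2.085 × 10^7 m³.
Over A = 692 km², depth = V / A = 30.1 mm.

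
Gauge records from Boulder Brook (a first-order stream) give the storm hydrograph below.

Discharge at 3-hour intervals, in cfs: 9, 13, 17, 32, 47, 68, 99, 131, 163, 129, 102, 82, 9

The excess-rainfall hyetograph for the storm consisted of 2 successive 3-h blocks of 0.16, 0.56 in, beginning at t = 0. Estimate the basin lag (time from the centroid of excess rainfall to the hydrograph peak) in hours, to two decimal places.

Centroid of excess rainfall: t_c = Σ P_i·t̄_i / ΣP_i = 3.8333 h (block centres at 1.5, 4.5 h).
Hydrograph peak occurs at t = 24 h, so basin lag t_L = 24 − 3.8333 = 20.17 h.

t_L ≈ 20.17 h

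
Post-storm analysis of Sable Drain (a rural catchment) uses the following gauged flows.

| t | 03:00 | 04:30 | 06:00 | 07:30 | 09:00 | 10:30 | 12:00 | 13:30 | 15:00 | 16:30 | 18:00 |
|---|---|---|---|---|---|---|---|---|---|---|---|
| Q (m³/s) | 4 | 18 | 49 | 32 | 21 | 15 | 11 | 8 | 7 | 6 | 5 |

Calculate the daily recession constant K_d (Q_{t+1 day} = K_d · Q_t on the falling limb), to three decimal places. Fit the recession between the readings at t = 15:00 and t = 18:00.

K_d ≈ 0.068

Between t = 15:00 and t = 18:00 the flow falls from 7 to 5 m³/s over 2×1.5 h = 3 h.
Per-interval ratio K = (5/7)^(1/2) = 0.8452; K_d = K^(24/1.5) = 0.068.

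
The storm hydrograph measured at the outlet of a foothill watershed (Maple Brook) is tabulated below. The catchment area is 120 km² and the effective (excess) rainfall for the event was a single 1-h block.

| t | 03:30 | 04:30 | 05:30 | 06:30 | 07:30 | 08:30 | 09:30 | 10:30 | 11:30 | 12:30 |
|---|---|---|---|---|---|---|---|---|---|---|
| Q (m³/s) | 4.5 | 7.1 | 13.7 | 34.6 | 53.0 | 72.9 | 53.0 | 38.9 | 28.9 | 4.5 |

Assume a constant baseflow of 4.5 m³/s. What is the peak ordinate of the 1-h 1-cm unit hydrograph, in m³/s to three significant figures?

Direct runoff: 0.0, 2.6, 9.2, 30.1, 48.5, 68.4, 48.5, 34.4, 24.4, 0.0 m³/s; ΣQ_DR = 266.1 m³/s, peak = 68.4 m³/s.
Runoff depth d = ΣQ_DR·Δt / A = 266.1 × 3600 / (120 km²) = 7.983 mm.
The 1-cm UH is the DRH scaled by (10 mm)/d, so U_p = 68.4 × 10/7.983 = 85.7 m³/s.

U_p ≈ 85.7 m³/s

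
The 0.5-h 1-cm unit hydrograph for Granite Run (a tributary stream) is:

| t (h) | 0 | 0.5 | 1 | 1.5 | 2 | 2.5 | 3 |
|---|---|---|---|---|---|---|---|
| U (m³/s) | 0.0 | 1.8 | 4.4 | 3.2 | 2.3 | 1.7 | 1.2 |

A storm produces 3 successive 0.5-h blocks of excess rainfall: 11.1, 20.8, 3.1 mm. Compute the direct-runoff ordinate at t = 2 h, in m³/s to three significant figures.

Q ≈ 10.6 m³/s

By discrete convolution, Q_j = Σ (P_i / 10 mm) · U_{j−i}.
At t = 2 h (j=4): Q = (11.1/10)·2.3 + (20.8/10)·3.2 + (3.1/10)·4.4 = 10.6 m³/s.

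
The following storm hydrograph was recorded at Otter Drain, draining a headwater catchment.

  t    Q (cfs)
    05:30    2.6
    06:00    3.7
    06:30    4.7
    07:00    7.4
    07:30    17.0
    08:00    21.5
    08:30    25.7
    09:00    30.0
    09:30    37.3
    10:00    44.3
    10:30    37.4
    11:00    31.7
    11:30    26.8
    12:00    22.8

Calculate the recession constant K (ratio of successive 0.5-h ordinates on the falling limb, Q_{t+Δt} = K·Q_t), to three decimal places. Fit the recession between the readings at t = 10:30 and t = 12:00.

Using the recession-limb readings at t = 10:30 and t = 12:00: Q falls from 37.4 to 22.8 cfs over 3 intervals.
K = (Q₂/Q₁)^(1/3) = (22.8/37.4)^(1/3) = 0.848.

K ≈ 0.848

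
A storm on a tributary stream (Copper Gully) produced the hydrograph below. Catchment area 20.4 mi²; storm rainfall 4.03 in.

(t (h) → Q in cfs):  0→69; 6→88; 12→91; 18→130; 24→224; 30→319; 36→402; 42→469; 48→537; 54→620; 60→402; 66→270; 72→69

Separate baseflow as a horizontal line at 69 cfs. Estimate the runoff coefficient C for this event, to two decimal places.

C ≈ 0.32

ΣQ_DR = 2793 cfs; V = ΣQ_DR·Δt = 6.033 × 10^7 ft³.
Runoff depth d = V / A = 1.273 in.
C = d / P = 1.273 / 4.03 = 0.32.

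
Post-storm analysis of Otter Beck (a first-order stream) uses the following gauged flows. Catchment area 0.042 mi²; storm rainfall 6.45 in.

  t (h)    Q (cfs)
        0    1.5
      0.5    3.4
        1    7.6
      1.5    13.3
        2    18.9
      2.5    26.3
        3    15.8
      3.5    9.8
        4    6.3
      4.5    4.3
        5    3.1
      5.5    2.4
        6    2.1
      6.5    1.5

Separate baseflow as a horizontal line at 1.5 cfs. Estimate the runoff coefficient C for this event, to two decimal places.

C ≈ 0.27

ΣQ_DR = 95.30 cfs; V = ΣQ_DR·Δt = 1.715 × 10^5 ft³.
Runoff depth d = V / A = 1.758 in.
C = d / P = 1.758 / 6.45 = 0.27.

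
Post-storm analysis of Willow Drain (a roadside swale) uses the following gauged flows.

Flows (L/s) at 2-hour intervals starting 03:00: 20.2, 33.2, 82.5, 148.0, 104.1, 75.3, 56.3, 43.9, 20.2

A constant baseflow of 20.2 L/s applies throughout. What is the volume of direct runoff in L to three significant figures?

Direct-runoff ordinates (Q − Q_b): 0.0, 13.0, 62.3, 127.8, 83.9, 55.1, 36.1, 23.7, 0.0 L/s.
ΣQ_DR = 401.9 L/s.
With Δt = 2 h = 7200 s, V = ΣQ_DR · Δt = 401.9 × 7200 = 2.89 × 10^6 L.

V ≈ 2.89 × 10^6 L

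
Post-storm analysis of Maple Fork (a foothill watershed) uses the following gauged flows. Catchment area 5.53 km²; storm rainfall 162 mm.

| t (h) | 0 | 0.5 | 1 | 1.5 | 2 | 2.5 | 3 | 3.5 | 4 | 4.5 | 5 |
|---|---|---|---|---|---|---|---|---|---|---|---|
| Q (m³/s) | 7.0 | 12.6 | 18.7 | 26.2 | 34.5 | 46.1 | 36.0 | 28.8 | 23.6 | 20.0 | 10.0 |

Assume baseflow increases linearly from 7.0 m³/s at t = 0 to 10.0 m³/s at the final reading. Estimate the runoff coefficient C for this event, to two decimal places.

C ≈ 0.34

ΣQ_DR = 170.0 m³/s; V = ΣQ_DR·Δt = 3.060 × 10^5 m³.
Runoff depth d = V / A = 55.33 mm.
C = d / P = 55.33 / 162 = 0.34.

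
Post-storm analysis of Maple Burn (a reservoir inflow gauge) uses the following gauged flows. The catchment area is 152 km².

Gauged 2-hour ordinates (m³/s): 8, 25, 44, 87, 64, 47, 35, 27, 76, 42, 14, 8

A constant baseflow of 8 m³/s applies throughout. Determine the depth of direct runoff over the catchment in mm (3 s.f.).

d ≈ 18.0 mm

Direct runoff: 0.0, 17.0, 36.0, 79.0, 56.0, 39.0, 27.0, 19.0, 68.0, 34.0, 6.0, 0.0 m³/s; ΣQ_DR = 381.0 m³/s.
V = ΣQ_DR · Δt = 381.0 × 7200 s = 2.743 × 10^6 m³.
Over A = 152 km², depth = V / A = 18.0 mm.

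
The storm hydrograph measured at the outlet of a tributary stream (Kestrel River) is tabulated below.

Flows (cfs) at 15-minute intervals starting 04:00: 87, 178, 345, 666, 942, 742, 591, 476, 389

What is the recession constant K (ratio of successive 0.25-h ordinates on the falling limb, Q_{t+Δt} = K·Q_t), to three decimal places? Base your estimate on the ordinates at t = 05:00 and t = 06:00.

Using the recession-limb readings at t = 05:00 and t = 06:00: Q falls from 942 to 389 cfs over 4 intervals.
K = (Q₂/Q₁)^(1/4) = (389/942)^(1/4) = 0.802.

K ≈ 0.802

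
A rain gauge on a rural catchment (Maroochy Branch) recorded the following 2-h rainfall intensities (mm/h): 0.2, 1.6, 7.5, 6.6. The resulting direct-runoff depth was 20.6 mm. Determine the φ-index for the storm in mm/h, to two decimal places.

Only the 2 blocks with intensity above φ contribute runoff: 7.5, 6.6 mm/h.
Σ(I−φ)·Δt = d  ⇒  (7.5+6.6 − 2φ)·2 = 20.6
φ = (14.10 − 20.6/2) / 2 = 1.90 mm/h.

φ ≈ 1.90 mm/h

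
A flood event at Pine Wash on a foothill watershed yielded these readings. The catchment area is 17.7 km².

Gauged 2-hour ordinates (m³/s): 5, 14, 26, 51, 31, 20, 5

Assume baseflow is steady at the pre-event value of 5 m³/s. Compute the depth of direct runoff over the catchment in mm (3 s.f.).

Direct runoff: 0.0, 9.0, 21.0, 46.0, 26.0, 15.0, 0.0 m³/s; ΣQ_DR = 117.0 m³/s.
V = ΣQ_DR · Δt = 117.0 × 7200 s = 8.424 × 10^5 m³.
Over A = 17.7 km², depth = V / A = 47.6 mm.

d ≈ 47.6 mm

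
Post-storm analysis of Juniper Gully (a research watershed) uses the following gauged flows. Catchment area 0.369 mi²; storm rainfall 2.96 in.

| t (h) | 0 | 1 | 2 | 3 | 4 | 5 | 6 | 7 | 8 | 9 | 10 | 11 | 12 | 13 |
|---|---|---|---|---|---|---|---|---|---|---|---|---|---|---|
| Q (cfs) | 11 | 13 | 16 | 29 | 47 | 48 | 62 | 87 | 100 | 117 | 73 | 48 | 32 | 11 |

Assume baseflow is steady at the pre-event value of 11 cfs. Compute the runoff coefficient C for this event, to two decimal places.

ΣQ_DR = 540.0 cfs; V = ΣQ_DR·Δt = 1.944 × 10^6 ft³.
Runoff depth d = V / A = 2.268 in.
C = d / P = 2.268 / 2.96 = 0.77.

C ≈ 0.77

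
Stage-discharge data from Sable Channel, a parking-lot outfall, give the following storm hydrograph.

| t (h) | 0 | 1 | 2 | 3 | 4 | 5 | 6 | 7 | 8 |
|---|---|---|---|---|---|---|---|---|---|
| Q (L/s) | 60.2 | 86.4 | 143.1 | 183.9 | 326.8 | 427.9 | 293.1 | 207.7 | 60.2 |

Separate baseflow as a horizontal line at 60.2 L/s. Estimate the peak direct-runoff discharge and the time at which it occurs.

Subtracting baseflow gives direct-runoff ordinates: 0.0, 26.2, 82.9, 123.7, 266.6, 367.7, 232.9, 147.5, 0.0 L/s.
The maximum is 367.7 L/s, occurring at the reading for t = 5 h.

Q_p = 367.7 L/s at t = 5 h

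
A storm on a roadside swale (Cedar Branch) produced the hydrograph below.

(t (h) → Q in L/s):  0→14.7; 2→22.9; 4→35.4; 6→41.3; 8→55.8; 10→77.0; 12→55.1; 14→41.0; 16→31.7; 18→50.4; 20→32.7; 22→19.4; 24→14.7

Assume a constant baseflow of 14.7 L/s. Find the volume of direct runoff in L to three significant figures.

V ≈ 2.17 × 10^6 L

Direct-runoff ordinates (Q − Q_b): 0.0, 8.2, 20.7, 26.6, 41.1, 62.3, 40.4, 26.3, 17.0, 35.7, 18.0, 4.7, 0.0 L/s.
ΣQ_DR = 301.0 L/s.
With Δt = 2 h = 7200 s, V = ΣQ_DR · Δt = 301.0 × 7200 = 2.17 × 10^6 L.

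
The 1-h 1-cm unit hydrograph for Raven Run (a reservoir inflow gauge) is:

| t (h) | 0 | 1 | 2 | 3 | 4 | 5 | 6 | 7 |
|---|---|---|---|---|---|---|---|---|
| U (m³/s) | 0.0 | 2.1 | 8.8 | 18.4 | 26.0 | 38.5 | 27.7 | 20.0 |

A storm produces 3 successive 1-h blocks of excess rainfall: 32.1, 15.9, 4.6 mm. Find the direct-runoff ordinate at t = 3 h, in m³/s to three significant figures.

By discrete convolution, Q_j = Σ (P_i / 10 mm) · U_{j−i}.
At t = 3 h (j=3): Q = (32.1/10)·18.4 + (15.9/10)·8.8 + (4.6/10)·2.1 = 74.0 m³/s.

Q ≈ 74.0 m³/s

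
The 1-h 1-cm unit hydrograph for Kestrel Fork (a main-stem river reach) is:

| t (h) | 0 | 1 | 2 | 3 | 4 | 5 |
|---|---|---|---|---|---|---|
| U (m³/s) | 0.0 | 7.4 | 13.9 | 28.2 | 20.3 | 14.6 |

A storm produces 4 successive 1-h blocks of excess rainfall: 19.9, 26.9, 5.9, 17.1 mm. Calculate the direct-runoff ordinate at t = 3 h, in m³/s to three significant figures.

By discrete convolution, Q_j = Σ (P_i / 10 mm) · U_{j−i}.
At t = 3 h (j=3): Q = (19.9/10)·28.2 + (26.9/10)·13.9 + (5.9/10)·7.4 + (17.1/10)·0.0 = 97.9 m³/s.

Q ≈ 97.9 m³/s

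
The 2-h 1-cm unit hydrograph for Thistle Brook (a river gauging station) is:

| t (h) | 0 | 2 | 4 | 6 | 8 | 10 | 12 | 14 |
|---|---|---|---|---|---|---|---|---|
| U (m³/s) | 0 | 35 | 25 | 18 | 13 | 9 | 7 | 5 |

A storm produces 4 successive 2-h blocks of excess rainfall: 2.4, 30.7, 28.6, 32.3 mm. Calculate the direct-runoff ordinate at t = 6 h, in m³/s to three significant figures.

By discrete convolution, Q_j = Σ (P_i / 10 mm) · U_{j−i}.
At t = 6 h (j=3): Q = (2.4/10)·18 + (30.7/10)·25 + (28.6/10)·35 + (32.3/10)·0 = 181 m³/s.

Q ≈ 181 m³/s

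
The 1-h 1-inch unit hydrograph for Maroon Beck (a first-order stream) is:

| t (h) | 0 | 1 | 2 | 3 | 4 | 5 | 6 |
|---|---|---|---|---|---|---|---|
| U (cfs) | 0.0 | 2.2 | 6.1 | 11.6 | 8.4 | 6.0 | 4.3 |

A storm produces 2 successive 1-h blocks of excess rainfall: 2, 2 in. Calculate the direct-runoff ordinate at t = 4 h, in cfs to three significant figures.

Q ≈ 40.0 cfs

By discrete convolution, Q_j = Σ (P_i / 1 in) · U_{j−i}.
At t = 4 h (j=4): Q = (2/1)·8.4 + (2/1)·11.6 = 40.0 cfs.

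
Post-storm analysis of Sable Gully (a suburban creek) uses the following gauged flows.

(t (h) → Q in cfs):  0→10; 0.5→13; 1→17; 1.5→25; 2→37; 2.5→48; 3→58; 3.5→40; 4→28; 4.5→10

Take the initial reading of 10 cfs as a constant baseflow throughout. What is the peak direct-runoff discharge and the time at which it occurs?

Subtracting baseflow gives direct-runoff ordinates: 0.0, 3.0, 7.0, 15.0, 27.0, 38.0, 48.0, 30.0, 18.0, 0.0 cfs.
The maximum is 48.0 cfs, occurring at the reading for t = 3 h.

Q_p = 48.0 cfs at t = 3 h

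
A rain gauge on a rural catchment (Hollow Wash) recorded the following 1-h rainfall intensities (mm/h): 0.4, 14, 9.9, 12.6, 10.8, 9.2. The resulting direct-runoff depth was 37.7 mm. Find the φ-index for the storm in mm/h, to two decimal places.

Only the 5 blocks with intensity above φ contribute runoff: 14, 9.9, 12.6, 10.8, 9.2 mm/h.
Σ(I−φ)·Δt = d  ⇒  (14+9.9+12.6+10.8+9.2 − 5φ)·1 = 37.7
φ = (56.50 − 37.7/1) / 5 = 3.76 mm/h.

φ ≈ 3.76 mm/h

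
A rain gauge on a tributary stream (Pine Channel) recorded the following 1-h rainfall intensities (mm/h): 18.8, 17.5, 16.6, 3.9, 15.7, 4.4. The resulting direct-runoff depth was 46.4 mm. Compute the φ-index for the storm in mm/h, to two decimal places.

φ ≈ 5.55 mm/h

Only the 4 blocks with intensity above φ contribute runoff: 18.8, 17.5, 16.6, 15.7 mm/h.
Σ(I−φ)·Δt = d  ⇒  (18.8+17.5+16.6+15.7 − 4φ)·1 = 46.4
φ = (68.60 − 46.4/1) / 4 = 5.55 mm/h.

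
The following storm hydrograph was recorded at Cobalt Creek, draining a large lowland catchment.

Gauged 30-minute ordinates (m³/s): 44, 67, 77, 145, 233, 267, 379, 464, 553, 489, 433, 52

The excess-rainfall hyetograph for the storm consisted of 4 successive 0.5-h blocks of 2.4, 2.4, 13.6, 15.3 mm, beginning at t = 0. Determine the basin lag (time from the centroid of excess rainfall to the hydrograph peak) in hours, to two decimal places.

t_L ≈ 2.63 h

Centroid of excess rainfall: t_c = Σ P_i·t̄_i / ΣP_i = 1.3702 h (block centres at 0.25, 0.75, 1.25, 1.75 h).
Hydrograph peak occurs at t = 4 h, so basin lag t_L = 4 − 1.3702 = 2.63 h.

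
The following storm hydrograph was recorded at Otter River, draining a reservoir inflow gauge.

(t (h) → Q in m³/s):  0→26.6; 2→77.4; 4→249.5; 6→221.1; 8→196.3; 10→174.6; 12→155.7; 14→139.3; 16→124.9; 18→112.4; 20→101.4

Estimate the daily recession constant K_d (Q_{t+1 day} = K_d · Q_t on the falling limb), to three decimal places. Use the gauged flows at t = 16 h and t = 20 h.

K_d ≈ 0.286

Between t = 16 h and t = 20 h the flow falls from 124.9 to 101.4 m³/s over 2×2 h = 4 h.
Per-interval ratio K = (101.4/124.9)^(1/2) = 0.9010; K_d = K^(24/2) = 0.286.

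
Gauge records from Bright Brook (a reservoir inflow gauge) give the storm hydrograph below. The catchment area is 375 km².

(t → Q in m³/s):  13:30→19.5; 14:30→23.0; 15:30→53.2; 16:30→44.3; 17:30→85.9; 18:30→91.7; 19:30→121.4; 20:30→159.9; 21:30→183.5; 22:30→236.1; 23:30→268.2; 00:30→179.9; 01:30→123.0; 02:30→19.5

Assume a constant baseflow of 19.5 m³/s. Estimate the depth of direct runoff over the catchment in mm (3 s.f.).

Direct runoff: 0.0, 3.5, 33.7, 24.8, 66.4, 72.2, 101.9, 140.4, 164.0, 216.6, 248.7, 160.4, 103.5, 0.0 m³/s; ΣQ_DR = 1336 m³/s.
V = ΣQ_DR · Δt = 1336 × 3600 s = 4.810 × 10^6 m³.
Over A = 375 km², depth = V / A = 12.8 mm.

d ≈ 12.8 mm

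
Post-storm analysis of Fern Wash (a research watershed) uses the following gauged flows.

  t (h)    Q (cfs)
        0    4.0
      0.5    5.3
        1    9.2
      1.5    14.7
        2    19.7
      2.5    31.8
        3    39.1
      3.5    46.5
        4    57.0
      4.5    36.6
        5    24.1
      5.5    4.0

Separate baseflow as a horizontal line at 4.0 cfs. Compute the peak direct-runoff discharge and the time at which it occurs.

Q_p = 53.0 cfs at t = 4 h

Subtracting baseflow gives direct-runoff ordinates: 0.0, 1.3, 5.2, 10.7, 15.7, 27.8, 35.1, 42.5, 53.0, 32.6, 20.1, 0.0 cfs.
The maximum is 53.0 cfs, occurring at the reading for t = 4 h.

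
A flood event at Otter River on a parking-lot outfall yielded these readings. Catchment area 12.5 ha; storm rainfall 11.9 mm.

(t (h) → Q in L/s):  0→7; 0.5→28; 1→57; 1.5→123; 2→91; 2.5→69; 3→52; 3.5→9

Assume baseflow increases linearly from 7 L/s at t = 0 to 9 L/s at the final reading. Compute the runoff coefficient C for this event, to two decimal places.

C ≈ 0.45

ΣQ_DR = 372.0 L/s; V = ΣQ_DR·Δt = 6.696 × 10^5 L.
Runoff depth d = V / A = 5.357 mm.
C = d / P = 5.357 / 11.9 = 0.45.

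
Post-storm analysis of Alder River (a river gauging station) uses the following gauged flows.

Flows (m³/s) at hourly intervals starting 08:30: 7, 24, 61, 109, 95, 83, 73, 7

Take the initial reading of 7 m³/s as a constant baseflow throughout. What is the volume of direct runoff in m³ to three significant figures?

Direct-runoff ordinates (Q − Q_b): 0.0, 17.0, 54.0, 102.0, 88.0, 76.0, 66.0, 0.0 m³/s.
ΣQ_DR = 403.0 m³/s.
With Δt = 1 h = 3600 s, V = ΣQ_DR · Δt = 403.0 × 3600 = 1.45 × 10^6 m³.

V ≈ 1.45 × 10^6 m³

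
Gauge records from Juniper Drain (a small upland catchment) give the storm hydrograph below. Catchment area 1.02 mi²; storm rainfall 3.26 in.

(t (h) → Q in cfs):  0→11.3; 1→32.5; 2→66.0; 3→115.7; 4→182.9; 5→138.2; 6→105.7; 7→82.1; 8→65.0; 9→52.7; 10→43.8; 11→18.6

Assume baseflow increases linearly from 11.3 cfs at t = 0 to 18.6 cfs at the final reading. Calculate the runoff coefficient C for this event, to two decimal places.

C ≈ 0.34

ΣQ_DR = 735.1 cfs; V = ΣQ_DR·Δt = 2.646 × 10^6 ft³.
Runoff depth d = V / A = 1.117 in.
C = d / P = 1.117 / 3.26 = 0.34.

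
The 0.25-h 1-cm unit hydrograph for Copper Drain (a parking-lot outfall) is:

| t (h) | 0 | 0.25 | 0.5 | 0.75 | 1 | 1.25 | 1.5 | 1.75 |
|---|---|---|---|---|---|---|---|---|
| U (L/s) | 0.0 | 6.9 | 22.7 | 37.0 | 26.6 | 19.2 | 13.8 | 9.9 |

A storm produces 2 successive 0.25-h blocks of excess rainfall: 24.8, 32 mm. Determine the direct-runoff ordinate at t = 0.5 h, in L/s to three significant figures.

Q ≈ 78.4 L/s

By discrete convolution, Q_j = Σ (P_i / 10 mm) · U_{j−i}.
At t = 0.5 h (j=2): Q = (24.8/10)·22.7 + (32/10)·6.9 = 78.4 L/s.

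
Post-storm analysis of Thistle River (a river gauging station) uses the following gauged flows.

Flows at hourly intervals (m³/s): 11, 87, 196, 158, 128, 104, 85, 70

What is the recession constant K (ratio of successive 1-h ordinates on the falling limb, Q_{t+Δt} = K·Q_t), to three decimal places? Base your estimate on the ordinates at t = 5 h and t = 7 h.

Using the recession-limb readings at t = 5 h and t = 7 h: Q falls from 104 to 70 m³/s over 2 intervals.
K = (Q₂/Q₁)^(1/2) = (70/104)^(1/2) = 0.820.

K ≈ 0.820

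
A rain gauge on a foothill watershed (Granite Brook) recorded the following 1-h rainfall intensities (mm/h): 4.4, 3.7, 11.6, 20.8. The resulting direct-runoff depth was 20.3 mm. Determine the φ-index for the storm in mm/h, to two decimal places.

φ ≈ 6.05 mm/h

Only the 2 blocks with intensity above φ contribute runoff: 11.6, 20.8 mm/h.
Σ(I−φ)·Δt = d  ⇒  (11.6+20.8 − 2φ)·1 = 20.3
φ = (32.40 − 20.3/1) / 2 = 6.05 mm/h.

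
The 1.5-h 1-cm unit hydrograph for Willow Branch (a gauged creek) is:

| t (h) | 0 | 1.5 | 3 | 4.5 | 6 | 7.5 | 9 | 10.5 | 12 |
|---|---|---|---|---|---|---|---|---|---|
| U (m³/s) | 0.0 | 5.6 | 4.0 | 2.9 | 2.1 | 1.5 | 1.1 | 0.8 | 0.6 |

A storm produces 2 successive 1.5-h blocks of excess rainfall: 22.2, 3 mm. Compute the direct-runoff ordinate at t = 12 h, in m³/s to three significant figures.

Q ≈ 1.57 m³/s

By discrete convolution, Q_j = Σ (P_i / 10 mm) · U_{j−i}.
At t = 12 h (j=8): Q = (22.2/10)·0.6 + (3/10)·0.8 = 1.57 m³/s.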